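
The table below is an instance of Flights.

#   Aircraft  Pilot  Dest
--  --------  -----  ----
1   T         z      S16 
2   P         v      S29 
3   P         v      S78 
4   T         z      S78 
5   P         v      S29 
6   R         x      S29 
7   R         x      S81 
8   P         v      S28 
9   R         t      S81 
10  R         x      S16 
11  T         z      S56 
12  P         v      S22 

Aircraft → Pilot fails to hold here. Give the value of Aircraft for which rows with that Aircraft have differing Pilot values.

R

Aircraft=T: rows 1, 4, 11 → Pilot = z, z, z ✓
Aircraft=P: rows 2, 3, 5, 8, 12 → Pilot = v, v, v, v, v ✓
Aircraft=R: rows 6, 7, 9, 10 → Pilot takes values {x, t} — violation
The only Aircraft value with inconsistent Pilot is Aircraft=R.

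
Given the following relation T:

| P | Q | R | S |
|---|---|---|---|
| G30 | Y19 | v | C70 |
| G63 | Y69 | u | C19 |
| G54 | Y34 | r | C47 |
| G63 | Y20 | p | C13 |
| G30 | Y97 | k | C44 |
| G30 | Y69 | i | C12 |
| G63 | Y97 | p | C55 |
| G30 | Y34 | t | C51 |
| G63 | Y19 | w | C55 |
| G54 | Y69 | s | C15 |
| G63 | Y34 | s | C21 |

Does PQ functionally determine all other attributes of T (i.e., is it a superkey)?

All 11 rows have distinct PQ values, so PQ → (all attributes) holds and PQ is a superkey.

Yes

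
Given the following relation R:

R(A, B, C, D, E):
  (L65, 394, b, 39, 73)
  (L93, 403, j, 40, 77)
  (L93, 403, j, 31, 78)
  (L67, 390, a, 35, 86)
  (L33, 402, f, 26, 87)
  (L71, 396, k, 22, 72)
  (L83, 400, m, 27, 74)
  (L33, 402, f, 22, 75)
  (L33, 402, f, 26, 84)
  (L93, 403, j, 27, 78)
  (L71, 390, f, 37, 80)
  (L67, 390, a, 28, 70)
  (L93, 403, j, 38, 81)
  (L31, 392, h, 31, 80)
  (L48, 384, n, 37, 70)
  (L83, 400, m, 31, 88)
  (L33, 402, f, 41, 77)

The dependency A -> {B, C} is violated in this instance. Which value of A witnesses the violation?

A=L65: 1 row → {B,C} = (394, b) ✓
A=L93: 4 rows → {B,C} = (403, j), (403, j), (403, j), (403, j) ✓
A=L67: 2 rows → {B,C} = (390, a), (390, a) ✓
A=L33: 4 rows → {B,C} = (402, f), (402, f), (402, f), (402, f) ✓
A=L71: 2 rows → {B,C} takes values {(396, k), (390, f)} — violation
A=L83: 2 rows → {B,C} = (400, m), (400, m) ✓
A=L31: 1 row → {B,C} = (392, h) ✓
A=L48: 1 row → {B,C} = (384, n) ✓
The only A value with inconsistent RHS is A=L71.

L71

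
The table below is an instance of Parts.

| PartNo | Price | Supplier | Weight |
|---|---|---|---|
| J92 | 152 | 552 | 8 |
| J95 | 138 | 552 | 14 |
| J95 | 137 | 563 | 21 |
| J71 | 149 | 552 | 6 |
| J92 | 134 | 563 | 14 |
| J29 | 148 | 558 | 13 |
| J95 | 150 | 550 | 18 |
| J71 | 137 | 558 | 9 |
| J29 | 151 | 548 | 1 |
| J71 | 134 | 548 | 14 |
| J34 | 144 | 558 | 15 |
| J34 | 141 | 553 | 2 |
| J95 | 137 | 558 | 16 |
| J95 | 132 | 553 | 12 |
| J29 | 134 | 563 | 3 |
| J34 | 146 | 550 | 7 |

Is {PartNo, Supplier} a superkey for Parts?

All 16 rows have distinct {PartNo, Supplier} values, so {PartNo, Supplier} → (all attributes) holds and {PartNo, Supplier} is a superkey.

Yes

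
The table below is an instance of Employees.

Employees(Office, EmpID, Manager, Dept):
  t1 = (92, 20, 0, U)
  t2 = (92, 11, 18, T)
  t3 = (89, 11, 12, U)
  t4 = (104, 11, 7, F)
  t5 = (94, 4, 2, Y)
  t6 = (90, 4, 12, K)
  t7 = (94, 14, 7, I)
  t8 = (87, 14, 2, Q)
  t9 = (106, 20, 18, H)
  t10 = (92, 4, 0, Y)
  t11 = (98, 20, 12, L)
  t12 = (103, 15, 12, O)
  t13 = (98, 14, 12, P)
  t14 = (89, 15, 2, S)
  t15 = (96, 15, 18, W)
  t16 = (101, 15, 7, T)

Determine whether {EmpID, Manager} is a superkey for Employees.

Yes

All 16 rows have distinct {EmpID, Manager} values, so {EmpID, Manager} → (all attributes) holds and {EmpID, Manager} is a superkey.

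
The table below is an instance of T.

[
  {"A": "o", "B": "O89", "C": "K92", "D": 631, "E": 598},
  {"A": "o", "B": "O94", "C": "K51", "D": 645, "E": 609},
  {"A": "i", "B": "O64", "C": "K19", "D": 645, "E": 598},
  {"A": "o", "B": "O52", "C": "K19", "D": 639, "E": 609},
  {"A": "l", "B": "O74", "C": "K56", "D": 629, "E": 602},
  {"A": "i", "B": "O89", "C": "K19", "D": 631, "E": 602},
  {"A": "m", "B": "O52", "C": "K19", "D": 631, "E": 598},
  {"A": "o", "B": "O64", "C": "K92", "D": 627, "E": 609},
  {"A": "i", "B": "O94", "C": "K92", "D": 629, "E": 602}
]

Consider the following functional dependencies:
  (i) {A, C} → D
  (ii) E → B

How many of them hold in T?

(i) {A, C} → D: (A=o, C=K92): 2 rows → D takes values {631, 627} — violation; (A=i, C=K19): 2 rows → D takes values {645, 631} — violation — fails.
(ii) E → B: E=598: 3 rows → B takes values {O89, O64, O52} — violation; E=609: 3 rows → B takes values {O94, O52, O64} — violation; E=602: 3 rows → B takes values {O74, O89, O94} — violation — fails.
None of the 2 dependencies hold.

0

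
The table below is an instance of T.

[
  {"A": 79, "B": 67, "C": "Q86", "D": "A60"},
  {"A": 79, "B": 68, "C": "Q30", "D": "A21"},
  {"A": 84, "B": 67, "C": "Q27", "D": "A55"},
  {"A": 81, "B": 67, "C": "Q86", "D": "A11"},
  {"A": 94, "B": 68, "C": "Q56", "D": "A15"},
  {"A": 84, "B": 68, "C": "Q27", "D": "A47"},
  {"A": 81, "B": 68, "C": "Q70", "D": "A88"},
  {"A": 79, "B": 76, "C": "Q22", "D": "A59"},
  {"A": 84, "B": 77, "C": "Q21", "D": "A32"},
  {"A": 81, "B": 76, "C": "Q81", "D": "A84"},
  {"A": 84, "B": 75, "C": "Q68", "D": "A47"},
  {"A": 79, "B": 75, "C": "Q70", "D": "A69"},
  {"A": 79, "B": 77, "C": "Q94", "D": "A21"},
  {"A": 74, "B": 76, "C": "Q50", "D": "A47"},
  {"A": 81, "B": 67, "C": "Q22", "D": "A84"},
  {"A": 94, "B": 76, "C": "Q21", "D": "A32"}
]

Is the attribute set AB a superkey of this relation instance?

No

Two distinct rows share (A=81, B=67), so AB does not determine every attribute — not a superkey.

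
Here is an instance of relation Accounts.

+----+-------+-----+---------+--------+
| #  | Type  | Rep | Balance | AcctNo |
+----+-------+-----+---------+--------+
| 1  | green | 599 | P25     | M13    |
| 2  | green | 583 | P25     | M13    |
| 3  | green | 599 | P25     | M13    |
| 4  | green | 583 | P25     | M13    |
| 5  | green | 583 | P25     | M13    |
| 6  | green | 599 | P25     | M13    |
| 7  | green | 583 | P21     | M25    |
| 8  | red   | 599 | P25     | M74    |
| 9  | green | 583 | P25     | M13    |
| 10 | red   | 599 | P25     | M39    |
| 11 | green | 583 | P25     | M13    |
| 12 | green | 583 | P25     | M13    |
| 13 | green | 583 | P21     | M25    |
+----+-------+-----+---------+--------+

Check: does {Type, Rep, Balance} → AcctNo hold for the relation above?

(Type=green, Rep=599, Balance=P25): rows 1, 3, 6 → AcctNo = M13, M13, M13 ✓
(Type=green, Rep=583, Balance=P25): rows 2, 4, 5, 9, 11, 12 → AcctNo = M13, M13, M13, M13, M13, M13 ✓
(Type=green, Rep=583, Balance=P21): rows 7, 13 → AcctNo = M25, M25 ✓
(Type=red, Rep=599, Balance=P25): rows 8, 10 → AcctNo takes values {M74, M39} — violation
Two rows agree on {Type, Rep, Balance} but differ on AcctNo, so {Type, Rep, Balance} → AcctNo does not hold.

No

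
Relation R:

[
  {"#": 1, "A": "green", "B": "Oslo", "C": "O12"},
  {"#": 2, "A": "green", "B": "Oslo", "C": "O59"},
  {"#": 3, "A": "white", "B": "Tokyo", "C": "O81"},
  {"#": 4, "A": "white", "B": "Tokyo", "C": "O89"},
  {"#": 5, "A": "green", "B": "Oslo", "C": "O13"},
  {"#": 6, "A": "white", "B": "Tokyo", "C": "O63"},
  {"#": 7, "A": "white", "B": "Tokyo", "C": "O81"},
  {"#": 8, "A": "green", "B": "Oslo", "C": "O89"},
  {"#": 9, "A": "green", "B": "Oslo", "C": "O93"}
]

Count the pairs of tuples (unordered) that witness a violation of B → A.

B=Oslo: all 5 rows agree on A — 0 pairs.
B=Tokyo: all 4 rows agree on A — 0 pairs.

0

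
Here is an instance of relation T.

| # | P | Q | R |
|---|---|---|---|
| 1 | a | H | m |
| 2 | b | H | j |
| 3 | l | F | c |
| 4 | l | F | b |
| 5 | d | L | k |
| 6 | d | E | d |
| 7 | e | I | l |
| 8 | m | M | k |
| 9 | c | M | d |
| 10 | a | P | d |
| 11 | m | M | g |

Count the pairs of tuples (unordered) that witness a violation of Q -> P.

3

Q=H: violating pairs (1,2) — 1 pair.
Q=F: all 2 rows agree on P — 0 pairs.
Q=M: violating pairs (8,9), (9,11) — 2 pairs.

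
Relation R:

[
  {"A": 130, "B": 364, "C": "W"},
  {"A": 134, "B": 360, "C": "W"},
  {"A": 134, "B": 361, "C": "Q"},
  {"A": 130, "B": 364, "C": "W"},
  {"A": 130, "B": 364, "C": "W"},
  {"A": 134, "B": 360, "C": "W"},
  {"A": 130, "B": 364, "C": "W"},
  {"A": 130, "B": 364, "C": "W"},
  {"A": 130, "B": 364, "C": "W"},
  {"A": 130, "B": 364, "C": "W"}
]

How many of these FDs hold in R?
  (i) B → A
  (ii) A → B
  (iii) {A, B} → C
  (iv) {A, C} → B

(i) B → A: every LHS value maps to a single RHS value — holds.
(ii) A → B: A=134: 3 rows → B takes values {360, 361} — violation — fails.
(iii) {A, B} → C: every LHS value maps to a single RHS value — holds.
(iv) {A, C} → B: every LHS value maps to a single RHS value — holds.
3 of the 4 dependencies hold.

3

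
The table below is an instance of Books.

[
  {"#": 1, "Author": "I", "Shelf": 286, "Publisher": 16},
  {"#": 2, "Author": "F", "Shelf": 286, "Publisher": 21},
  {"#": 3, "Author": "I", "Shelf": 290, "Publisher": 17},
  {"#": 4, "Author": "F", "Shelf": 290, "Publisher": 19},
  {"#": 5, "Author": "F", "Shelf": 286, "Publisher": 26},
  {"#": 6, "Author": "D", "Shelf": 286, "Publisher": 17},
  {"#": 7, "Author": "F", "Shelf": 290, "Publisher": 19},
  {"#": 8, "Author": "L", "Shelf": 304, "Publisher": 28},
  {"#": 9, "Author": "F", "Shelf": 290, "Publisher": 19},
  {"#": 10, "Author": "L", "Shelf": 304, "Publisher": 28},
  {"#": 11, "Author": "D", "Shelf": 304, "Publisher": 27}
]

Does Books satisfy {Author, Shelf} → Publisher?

No

(Author=I, Shelf=286): row 1 → Publisher = 16 ✓
(Author=F, Shelf=286): rows 2, 5 → Publisher takes values {21, 26} — violation
(Author=I, Shelf=290): row 3 → Publisher = 17 ✓
(Author=F, Shelf=290): rows 4, 7, 9 → Publisher = 19, 19, 19 ✓
(Author=D, Shelf=286): row 6 → Publisher = 17 ✓
(Author=L, Shelf=304): rows 8, 10 → Publisher = 28, 28 ✓
(Author=D, Shelf=304): row 11 → Publisher = 27 ✓
Two rows agree on {Author, Shelf} but differ on Publisher, so {Author, Shelf} → Publisher does not hold.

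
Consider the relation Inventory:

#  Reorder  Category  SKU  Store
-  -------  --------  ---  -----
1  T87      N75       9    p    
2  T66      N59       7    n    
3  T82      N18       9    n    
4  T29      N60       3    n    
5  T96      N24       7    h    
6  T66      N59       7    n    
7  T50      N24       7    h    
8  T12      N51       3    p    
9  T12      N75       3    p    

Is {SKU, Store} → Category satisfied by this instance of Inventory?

No

(SKU=9, Store=p): row 1 → Category = N75 ✓
(SKU=7, Store=n): rows 2, 6 → Category = N59, N59 ✓
(SKU=9, Store=n): row 3 → Category = N18 ✓
(SKU=3, Store=n): row 4 → Category = N60 ✓
(SKU=7, Store=h): rows 5, 7 → Category = N24, N24 ✓
(SKU=3, Store=p): rows 8, 9 → Category takes values {N51, N75} — violation
Two rows agree on {SKU, Store} but differ on Category, so {SKU, Store} → Category does not hold.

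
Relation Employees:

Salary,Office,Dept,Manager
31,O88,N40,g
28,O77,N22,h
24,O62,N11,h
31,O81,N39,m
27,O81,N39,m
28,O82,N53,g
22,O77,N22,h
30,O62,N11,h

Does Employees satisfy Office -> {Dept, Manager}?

Office=O88: 1 row → {Dept,Manager} = (N40, g) ✓
Office=O77: 2 rows → {Dept,Manager} = (N22, h), (N22, h) ✓
Office=O62: 2 rows → {Dept,Manager} = (N11, h), (N11, h) ✓
Office=O81: 2 rows → {Dept,Manager} = (N39, m), (N39, m) ✓
Office=O82: 1 row → {Dept,Manager} = (N53, g) ✓
Every Office value is associated with a single {Dept, Manager} value, so Office -> {Dept, Manager} holds.

Yes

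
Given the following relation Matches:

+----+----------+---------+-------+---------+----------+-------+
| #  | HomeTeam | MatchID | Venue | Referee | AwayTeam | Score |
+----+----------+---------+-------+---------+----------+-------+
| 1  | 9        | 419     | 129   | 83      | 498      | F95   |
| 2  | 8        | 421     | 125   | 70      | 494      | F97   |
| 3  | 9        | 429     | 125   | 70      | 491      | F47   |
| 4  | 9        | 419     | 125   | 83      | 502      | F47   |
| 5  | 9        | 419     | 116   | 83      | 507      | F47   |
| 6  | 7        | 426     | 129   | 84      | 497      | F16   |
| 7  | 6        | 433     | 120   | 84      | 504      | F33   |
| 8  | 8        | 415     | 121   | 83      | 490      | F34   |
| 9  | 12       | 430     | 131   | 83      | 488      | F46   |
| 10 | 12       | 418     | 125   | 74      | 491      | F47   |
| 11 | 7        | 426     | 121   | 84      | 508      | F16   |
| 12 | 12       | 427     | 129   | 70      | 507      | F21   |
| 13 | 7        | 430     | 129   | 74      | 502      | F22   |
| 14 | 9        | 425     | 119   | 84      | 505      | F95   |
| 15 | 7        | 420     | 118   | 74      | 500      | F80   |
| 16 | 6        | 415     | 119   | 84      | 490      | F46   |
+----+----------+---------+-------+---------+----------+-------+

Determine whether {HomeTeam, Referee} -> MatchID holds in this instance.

No

(HomeTeam=9, Referee=83): rows 1, 4, 5 → MatchID = 419, 419, 419 ✓
(HomeTeam=8, Referee=70): row 2 → MatchID = 421 ✓
(HomeTeam=9, Referee=70): row 3 → MatchID = 429 ✓
(HomeTeam=7, Referee=84): rows 6, 11 → MatchID = 426, 426 ✓
(HomeTeam=6, Referee=84): rows 7, 16 → MatchID takes values {433, 415} — violation
(HomeTeam=8, Referee=83): row 8 → MatchID = 415 ✓
(HomeTeam=12, Referee=83): row 9 → MatchID = 430 ✓
(HomeTeam=12, Referee=74): row 10 → MatchID = 418 ✓
(HomeTeam=12, Referee=70): row 12 → MatchID = 427 ✓
(HomeTeam=7, Referee=74): rows 13, 15 → MatchID takes values {430, 420} — violation
(HomeTeam=9, Referee=84): row 14 → MatchID = 425 ✓
Two rows agree on {HomeTeam, Referee} but differ on MatchID, so {HomeTeam, Referee} -> MatchID does not hold.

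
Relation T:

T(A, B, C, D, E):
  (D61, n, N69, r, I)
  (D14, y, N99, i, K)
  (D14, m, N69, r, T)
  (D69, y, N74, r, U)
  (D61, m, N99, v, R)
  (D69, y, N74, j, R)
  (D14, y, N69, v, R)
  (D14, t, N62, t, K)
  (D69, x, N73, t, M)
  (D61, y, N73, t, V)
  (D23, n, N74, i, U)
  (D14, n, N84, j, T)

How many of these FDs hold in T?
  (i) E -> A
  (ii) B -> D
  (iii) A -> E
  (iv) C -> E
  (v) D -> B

0

(i) E -> A: E=U: 2 rows → A takes values {D69, D23} — violation; E=R: 3 rows → A takes values {D61, D69, D14} — violation — fails.
(ii) B -> D: B=n: 3 rows → D takes values {r, i, j} — violation; B=y: 5 rows → D takes values {i, r, j, v, t} — violation; B=m: 2 rows → D takes values {r, v} — violation — fails.
(iii) A -> E: A=D61: 3 rows → E takes values {I, R, V} — violation; A=D14: 5 rows → E takes values {K, T, R} — violation; A=D69: 3 rows → E takes values {U, R, M} — violation — fails.
(iv) C -> E: C=N69: 3 rows → E takes values {I, T, R} — violation; C=N99: 2 rows → E takes values {K, R} — violation; C=N74: 3 rows → E takes values {U, R} — violation; C=N73: 2 rows → E takes values {M, V} — violation — fails.
(v) D -> B: D=r: 3 rows → B takes values {n, m, y} — violation; D=i: 2 rows → B takes values {y, n} — violation; D=v: 2 rows → B takes values {m, y} — violation; D=j: 2 rows → B takes values {y, n} — violation; D=t: 3 rows → B takes values {t, x, y} — violation — fails.
None of the 5 dependencies hold.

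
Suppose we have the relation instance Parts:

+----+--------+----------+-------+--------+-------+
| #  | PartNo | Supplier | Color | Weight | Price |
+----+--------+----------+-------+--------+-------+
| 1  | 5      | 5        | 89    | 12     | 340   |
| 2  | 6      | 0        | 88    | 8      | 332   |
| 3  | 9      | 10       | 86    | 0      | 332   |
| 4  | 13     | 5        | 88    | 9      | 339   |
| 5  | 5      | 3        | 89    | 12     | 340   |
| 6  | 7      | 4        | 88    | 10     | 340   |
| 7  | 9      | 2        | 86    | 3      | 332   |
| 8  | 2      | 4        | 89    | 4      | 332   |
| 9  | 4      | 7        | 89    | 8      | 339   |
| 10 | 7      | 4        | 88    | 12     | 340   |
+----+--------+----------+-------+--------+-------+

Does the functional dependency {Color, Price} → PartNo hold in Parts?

(Color=89, Price=340): rows 1, 5 → PartNo = 5, 5 ✓
(Color=88, Price=332): row 2 → PartNo = 6 ✓
(Color=86, Price=332): rows 3, 7 → PartNo = 9, 9 ✓
(Color=88, Price=339): row 4 → PartNo = 13 ✓
(Color=88, Price=340): rows 6, 10 → PartNo = 7, 7 ✓
(Color=89, Price=332): row 8 → PartNo = 2 ✓
(Color=89, Price=339): row 9 → PartNo = 4 ✓
Every {Color, Price} value is associated with a single PartNo value, so {Color, Price} → PartNo holds.

Yes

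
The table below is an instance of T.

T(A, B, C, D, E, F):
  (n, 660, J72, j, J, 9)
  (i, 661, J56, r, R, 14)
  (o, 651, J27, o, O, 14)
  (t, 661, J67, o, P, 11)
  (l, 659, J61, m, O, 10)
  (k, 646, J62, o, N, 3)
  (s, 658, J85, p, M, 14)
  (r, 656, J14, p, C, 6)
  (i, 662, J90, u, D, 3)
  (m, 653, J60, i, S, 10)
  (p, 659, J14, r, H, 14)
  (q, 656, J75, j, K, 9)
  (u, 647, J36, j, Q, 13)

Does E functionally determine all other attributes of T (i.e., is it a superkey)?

No

Two distinct rows share E=O, so E does not determine every attribute — not a superkey.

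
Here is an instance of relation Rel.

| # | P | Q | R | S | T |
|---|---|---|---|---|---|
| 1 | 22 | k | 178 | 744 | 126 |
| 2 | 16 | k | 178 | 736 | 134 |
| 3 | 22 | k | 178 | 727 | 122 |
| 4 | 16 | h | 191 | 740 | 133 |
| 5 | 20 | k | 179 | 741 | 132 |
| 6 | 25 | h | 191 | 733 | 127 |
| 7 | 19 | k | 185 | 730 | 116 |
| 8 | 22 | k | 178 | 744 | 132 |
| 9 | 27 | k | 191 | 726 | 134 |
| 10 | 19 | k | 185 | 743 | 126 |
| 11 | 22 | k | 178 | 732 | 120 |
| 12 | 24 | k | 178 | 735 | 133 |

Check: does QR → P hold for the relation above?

No

(Q=k, R=178): rows 1, 2, 3, 8, 11, 12 → P takes values {22, 16, 24} — violation
(Q=h, R=191): rows 4, 6 → P takes values {16, 25} — violation
(Q=k, R=179): row 5 → P = 20 ✓
(Q=k, R=185): rows 7, 10 → P = 19, 19 ✓
(Q=k, R=191): row 9 → P = 27 ✓
Two rows agree on QR but differ on P, so QR → P does not hold.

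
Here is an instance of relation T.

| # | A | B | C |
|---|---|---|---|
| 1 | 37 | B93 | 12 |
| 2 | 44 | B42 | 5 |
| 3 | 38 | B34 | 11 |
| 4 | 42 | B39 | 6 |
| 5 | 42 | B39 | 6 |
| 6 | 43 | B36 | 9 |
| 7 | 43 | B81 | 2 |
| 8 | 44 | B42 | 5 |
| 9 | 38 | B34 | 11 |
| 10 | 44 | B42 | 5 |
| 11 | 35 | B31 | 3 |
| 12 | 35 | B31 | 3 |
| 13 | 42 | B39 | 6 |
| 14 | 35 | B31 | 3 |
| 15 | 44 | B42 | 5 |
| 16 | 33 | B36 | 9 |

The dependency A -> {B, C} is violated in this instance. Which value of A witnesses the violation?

43

A=37: row 1 → {B,C} = (B93, 12) ✓
A=44: rows 2, 8, 10, 15 → {B,C} = (B42, 5), (B42, 5), (B42, 5), (B42, 5) ✓
A=38: rows 3, 9 → {B,C} = (B34, 11), (B34, 11) ✓
A=42: rows 4, 5, 13 → {B,C} = (B39, 6), (B39, 6), (B39, 6) ✓
A=43: rows 6, 7 → {B,C} takes values {(B36, 9), (B81, 2)} — violation
A=35: rows 11, 12, 14 → {B,C} = (B31, 3), (B31, 3), (B31, 3) ✓
A=33: row 16 → {B,C} = (B36, 9) ✓
The only A value with inconsistent RHS is A=43.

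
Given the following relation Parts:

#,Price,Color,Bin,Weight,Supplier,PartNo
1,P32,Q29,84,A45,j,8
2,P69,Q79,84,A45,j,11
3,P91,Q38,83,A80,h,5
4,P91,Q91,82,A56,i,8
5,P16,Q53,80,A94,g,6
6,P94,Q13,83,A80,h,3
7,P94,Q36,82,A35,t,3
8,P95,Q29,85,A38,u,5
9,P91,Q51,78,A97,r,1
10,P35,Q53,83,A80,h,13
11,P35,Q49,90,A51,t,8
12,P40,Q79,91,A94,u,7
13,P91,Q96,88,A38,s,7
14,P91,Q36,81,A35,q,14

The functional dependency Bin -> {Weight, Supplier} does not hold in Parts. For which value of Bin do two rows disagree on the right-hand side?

82

Bin=84: rows 1, 2 → {Weight,Supplier} = (A45, j), (A45, j) ✓
Bin=83: rows 3, 6, 10 → {Weight,Supplier} = (A80, h), (A80, h), (A80, h) ✓
Bin=82: rows 4, 7 → {Weight,Supplier} takes values {(A56, i), (A35, t)} — violation
Bin=80: row 5 → {Weight,Supplier} = (A94, g) ✓
Bin=85: row 8 → {Weight,Supplier} = (A38, u) ✓
Bin=78: row 9 → {Weight,Supplier} = (A97, r) ✓
Bin=90: row 11 → {Weight,Supplier} = (A51, t) ✓
Bin=91: row 12 → {Weight,Supplier} = (A94, u) ✓
Bin=88: row 13 → {Weight,Supplier} = (A38, s) ✓
Bin=81: row 14 → {Weight,Supplier} = (A35, q) ✓
The only Bin value with inconsistent RHS is Bin=82.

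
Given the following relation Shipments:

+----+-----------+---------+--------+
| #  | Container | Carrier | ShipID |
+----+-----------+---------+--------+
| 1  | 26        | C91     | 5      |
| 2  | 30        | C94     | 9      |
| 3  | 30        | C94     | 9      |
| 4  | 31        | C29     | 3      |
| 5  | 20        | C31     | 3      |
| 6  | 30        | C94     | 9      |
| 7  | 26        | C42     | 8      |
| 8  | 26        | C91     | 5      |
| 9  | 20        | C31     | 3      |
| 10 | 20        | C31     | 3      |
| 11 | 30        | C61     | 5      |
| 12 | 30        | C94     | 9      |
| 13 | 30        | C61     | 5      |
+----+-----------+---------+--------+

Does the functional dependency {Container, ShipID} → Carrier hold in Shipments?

(Container=26, ShipID=5): rows 1, 8 → Carrier = C91, C91 ✓
(Container=30, ShipID=9): rows 2, 3, 6, 12 → Carrier = C94, C94, C94, C94 ✓
(Container=31, ShipID=3): row 4 → Carrier = C29 ✓
(Container=20, ShipID=3): rows 5, 9, 10 → Carrier = C31, C31, C31 ✓
(Container=26, ShipID=8): row 7 → Carrier = C42 ✓
(Container=30, ShipID=5): rows 11, 13 → Carrier = C61, C61 ✓
Every {Container, ShipID} value is associated with a single Carrier value, so {Container, ShipID} → Carrier holds.

Yes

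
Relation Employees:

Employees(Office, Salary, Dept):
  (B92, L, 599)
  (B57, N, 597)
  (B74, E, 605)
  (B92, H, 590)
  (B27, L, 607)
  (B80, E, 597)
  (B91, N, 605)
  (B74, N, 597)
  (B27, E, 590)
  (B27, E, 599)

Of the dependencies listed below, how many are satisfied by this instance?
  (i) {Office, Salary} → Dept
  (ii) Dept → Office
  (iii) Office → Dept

(i) {Office, Salary} → Dept: (Office=B27, Salary=E): 2 rows → Dept takes values {590, 599} — violation — fails.
(ii) Dept → Office: Dept=599: 2 rows → Office takes values {B92, B27} — violation; Dept=597: 3 rows → Office takes values {B57, B80, B74} — violation; Dept=605: 2 rows → Office takes values {B74, B91} — violation; Dept=590: 2 rows → Office takes values {B92, B27} — violation — fails.
(iii) Office → Dept: Office=B92: 2 rows → Dept takes values {599, 590} — violation; Office=B74: 2 rows → Dept takes values {605, 597} — violation; Office=B27: 3 rows → Dept takes values {607, 590, 599} — violation — fails.
None of the 3 dependencies hold.

0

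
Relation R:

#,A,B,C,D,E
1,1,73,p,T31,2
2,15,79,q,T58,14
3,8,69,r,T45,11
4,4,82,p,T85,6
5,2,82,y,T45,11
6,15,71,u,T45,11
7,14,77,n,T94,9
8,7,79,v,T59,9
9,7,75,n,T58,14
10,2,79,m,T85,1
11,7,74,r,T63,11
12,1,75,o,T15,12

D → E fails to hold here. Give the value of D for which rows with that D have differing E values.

D=T31: row 1 → E = 2 ✓
D=T58: rows 2, 9 → E = 14, 14 ✓
D=T45: rows 3, 5, 6 → E = 11, 11, 11 ✓
D=T85: rows 4, 10 → E takes values {6, 1} — violation
D=T94: row 7 → E = 9 ✓
D=T59: row 8 → E = 9 ✓
D=T63: row 11 → E = 11 ✓
D=T15: row 12 → E = 12 ✓
The only D value with inconsistent E is D=T85.

T85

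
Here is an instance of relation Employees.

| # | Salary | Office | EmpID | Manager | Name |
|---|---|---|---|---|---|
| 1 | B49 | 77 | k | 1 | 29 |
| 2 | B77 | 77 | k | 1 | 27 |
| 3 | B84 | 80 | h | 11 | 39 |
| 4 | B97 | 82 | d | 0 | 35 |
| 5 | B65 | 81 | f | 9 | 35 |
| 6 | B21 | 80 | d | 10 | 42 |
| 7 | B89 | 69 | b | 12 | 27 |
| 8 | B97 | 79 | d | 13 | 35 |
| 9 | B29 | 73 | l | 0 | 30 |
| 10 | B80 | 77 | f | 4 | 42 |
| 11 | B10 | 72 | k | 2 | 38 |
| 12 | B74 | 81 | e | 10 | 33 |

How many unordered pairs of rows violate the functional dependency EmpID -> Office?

EmpID=k: violating pairs (1,11), (2,11) — 2 pairs.
EmpID=d: violating pairs (4,6), (4,8), (6,8) — 3 pairs.
EmpID=f: violating pairs (5,10) — 1 pair.

6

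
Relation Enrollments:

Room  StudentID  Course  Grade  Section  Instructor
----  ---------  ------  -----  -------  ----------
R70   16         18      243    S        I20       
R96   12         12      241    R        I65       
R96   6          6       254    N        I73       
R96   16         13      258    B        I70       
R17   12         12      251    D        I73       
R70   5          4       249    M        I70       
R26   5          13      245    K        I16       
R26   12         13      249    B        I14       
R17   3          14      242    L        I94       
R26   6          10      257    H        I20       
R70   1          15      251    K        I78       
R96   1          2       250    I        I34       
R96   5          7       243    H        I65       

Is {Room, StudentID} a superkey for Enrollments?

Yes

All 13 rows have distinct {Room, StudentID} values, so {Room, StudentID} → (all attributes) holds and {Room, StudentID} is a superkey.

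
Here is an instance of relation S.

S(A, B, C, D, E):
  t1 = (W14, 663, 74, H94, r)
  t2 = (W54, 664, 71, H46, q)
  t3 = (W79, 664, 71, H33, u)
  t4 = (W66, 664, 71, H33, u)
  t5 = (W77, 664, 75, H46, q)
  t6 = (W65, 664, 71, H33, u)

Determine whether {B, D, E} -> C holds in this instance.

(B=663, D=H94, E=r): row 1 → C = 74 ✓
(B=664, D=H46, E=q): rows 2, 5 → C takes values {71, 75} — violation
(B=664, D=H33, E=u): rows 3, 4, 6 → C = 71, 71, 71 ✓
Two rows agree on {B, D, E} but differ on C, so {B, D, E} -> C does not hold.

No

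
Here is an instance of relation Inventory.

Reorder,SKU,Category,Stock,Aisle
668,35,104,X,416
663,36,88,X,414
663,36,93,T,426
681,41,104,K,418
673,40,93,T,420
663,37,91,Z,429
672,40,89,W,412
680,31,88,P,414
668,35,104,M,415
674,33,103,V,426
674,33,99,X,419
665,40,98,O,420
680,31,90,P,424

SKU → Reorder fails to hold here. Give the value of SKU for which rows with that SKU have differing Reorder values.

SKU=35: 2 rows → Reorder = 668, 668 ✓
SKU=36: 2 rows → Reorder = 663, 663 ✓
SKU=41: 1 row → Reorder = 681 ✓
SKU=40: 3 rows → Reorder takes values {673, 672, 665} — violation
SKU=37: 1 row → Reorder = 663 ✓
SKU=31: 2 rows → Reorder = 680, 680 ✓
SKU=33: 2 rows → Reorder = 674, 674 ✓
The only SKU value with inconsistent Reorder is SKU=40.

40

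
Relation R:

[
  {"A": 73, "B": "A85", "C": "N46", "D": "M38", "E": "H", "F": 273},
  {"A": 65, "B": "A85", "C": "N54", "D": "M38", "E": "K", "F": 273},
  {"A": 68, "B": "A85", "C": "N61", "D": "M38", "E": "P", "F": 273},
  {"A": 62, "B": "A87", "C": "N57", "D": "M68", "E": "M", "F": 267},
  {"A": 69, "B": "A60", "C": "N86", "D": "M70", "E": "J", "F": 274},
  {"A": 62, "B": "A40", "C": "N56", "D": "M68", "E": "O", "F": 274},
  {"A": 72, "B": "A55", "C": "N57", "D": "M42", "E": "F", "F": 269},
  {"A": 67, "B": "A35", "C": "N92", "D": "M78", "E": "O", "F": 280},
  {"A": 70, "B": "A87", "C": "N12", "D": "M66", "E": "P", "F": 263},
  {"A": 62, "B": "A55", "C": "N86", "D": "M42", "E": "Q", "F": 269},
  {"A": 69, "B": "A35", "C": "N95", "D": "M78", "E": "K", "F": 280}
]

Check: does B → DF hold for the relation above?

No

B=A85: 3 rows → {D,F} = (M38, 273), (M38, 273), (M38, 273) ✓
B=A87: 2 rows → {D,F} takes values {(M68, 267), (M66, 263)} — violation
B=A60: 1 row → {D,F} = (M70, 274) ✓
B=A40: 1 row → {D,F} = (M68, 274) ✓
B=A55: 2 rows → {D,F} = (M42, 269), (M42, 269) ✓
B=A35: 2 rows → {D,F} = (M78, 280), (M78, 280) ✓
Two rows agree on B but differ on DF, so B → DF does not hold.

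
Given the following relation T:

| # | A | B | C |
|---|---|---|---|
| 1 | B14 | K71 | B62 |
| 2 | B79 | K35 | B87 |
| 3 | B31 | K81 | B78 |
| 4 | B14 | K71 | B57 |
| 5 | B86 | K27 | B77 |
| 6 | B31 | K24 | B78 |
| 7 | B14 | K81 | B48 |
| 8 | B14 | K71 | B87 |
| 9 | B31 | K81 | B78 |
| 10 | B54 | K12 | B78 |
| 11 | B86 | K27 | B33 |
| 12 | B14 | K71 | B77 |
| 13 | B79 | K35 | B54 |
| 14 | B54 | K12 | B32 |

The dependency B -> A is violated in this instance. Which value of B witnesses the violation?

B=K71: rows 1, 4, 8, 12 → A = B14, B14, B14, B14 ✓
B=K35: rows 2, 13 → A = B79, B79 ✓
B=K81: rows 3, 7, 9 → A takes values {B31, B14} — violation
B=K27: rows 5, 11 → A = B86, B86 ✓
B=K24: row 6 → A = B31 ✓
B=K12: rows 10, 14 → A = B54, B54 ✓
The only B value with inconsistent A is B=K81.

K81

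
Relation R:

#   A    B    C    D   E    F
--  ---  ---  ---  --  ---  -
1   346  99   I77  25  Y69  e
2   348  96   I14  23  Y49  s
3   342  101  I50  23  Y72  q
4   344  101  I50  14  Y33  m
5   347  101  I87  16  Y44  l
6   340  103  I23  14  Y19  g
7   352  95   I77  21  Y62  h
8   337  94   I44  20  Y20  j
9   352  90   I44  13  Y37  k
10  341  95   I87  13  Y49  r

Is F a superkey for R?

All 10 rows have distinct F values, so F → (all attributes) holds and F is a superkey.

Yes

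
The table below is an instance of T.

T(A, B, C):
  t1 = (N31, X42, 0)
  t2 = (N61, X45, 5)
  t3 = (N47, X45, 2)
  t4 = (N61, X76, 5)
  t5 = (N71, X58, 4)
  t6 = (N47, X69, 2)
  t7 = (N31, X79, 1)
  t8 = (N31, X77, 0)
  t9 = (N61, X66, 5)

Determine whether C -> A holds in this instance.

Yes

C=0: rows 1, 8 → A = N31, N31 ✓
C=5: rows 2, 4, 9 → A = N61, N61, N61 ✓
C=2: rows 3, 6 → A = N47, N47 ✓
C=4: row 5 → A = N71 ✓
C=1: row 7 → A = N31 ✓
Every C value is associated with a single A value, so C -> A holds.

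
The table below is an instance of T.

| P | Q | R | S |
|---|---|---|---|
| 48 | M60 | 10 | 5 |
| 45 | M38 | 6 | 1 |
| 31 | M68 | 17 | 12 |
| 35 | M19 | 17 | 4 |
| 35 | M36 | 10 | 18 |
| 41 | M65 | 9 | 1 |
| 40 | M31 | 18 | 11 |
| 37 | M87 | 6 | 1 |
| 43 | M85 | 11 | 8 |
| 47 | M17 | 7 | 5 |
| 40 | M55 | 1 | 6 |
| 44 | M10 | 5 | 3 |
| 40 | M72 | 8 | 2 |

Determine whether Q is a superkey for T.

All 13 rows have distinct Q values, so Q → (all attributes) holds and Q is a superkey.

Yes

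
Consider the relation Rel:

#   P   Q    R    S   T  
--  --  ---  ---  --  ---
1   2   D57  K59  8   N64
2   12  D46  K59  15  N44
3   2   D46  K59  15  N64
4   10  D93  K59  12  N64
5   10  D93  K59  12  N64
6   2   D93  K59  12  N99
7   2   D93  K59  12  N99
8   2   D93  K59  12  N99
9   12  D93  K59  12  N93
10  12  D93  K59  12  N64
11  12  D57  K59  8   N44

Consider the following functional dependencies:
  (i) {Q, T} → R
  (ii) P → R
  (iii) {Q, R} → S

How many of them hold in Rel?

(i) {Q, T} → R: every LHS value maps to a single RHS value — holds.
(ii) P → R: every LHS value maps to a single RHS value — holds.
(iii) {Q, R} → S: every LHS value maps to a single RHS value — holds.
3 of the 3 dependencies hold.

3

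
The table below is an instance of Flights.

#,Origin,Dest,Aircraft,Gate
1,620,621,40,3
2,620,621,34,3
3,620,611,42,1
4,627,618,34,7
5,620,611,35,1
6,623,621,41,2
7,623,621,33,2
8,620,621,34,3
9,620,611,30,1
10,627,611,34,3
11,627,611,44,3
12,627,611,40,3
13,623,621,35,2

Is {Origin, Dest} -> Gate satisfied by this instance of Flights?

(Origin=620, Dest=621): rows 1, 2, 8 → Gate = 3, 3, 3 ✓
(Origin=620, Dest=611): rows 3, 5, 9 → Gate = 1, 1, 1 ✓
(Origin=627, Dest=618): row 4 → Gate = 7 ✓
(Origin=623, Dest=621): rows 6, 7, 13 → Gate = 2, 2, 2 ✓
(Origin=627, Dest=611): rows 10, 11, 12 → Gate = 3, 3, 3 ✓
Every {Origin, Dest} value is associated with a single Gate value, so {Origin, Dest} -> Gate holds.

Yes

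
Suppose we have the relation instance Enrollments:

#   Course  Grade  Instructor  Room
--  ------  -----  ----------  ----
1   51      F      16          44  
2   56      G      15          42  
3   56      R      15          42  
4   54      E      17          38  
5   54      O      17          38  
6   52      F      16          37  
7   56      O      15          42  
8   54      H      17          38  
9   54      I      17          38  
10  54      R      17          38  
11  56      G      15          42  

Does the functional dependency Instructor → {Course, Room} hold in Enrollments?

Instructor=16: rows 1, 6 → {Course,Room} takes values {(51, 44), (52, 37)} — violation
Instructor=15: rows 2, 3, 7, 11 → {Course,Room} = (56, 42), (56, 42), (56, 42), (56, 42) ✓
Instructor=17: rows 4, 5, 8, 9, 10 → {Course,Room} = (54, 38), (54, 38), (54, 38), (54, 38), (54, 38) ✓
Two rows agree on Instructor but differ on {Course, Room}, so Instructor → {Course, Room} does not hold.

No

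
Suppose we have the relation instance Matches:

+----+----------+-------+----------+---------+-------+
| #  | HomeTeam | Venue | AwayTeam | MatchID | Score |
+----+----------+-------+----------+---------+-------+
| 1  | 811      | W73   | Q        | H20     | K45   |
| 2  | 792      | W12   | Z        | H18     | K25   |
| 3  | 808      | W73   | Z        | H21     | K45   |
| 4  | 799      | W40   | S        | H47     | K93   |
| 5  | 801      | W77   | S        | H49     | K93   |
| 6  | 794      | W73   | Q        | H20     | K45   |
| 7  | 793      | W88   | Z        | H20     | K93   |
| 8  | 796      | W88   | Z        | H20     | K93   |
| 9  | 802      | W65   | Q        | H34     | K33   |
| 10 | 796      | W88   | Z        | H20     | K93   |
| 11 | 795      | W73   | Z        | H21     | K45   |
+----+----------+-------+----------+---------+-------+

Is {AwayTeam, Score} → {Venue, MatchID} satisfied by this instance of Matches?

(AwayTeam=Q, Score=K45): rows 1, 6 → {Venue,MatchID} = (W73, H20), (W73, H20) ✓
(AwayTeam=Z, Score=K25): row 2 → {Venue,MatchID} = (W12, H18) ✓
(AwayTeam=Z, Score=K45): rows 3, 11 → {Venue,MatchID} = (W73, H21), (W73, H21) ✓
(AwayTeam=S, Score=K93): rows 4, 5 → {Venue,MatchID} takes values {(W40, H47), (W77, H49)} — violation
(AwayTeam=Z, Score=K93): rows 7, 8, 10 → {Venue,MatchID} = (W88, H20), (W88, H20), (W88, H20) ✓
(AwayTeam=Q, Score=K33): row 9 → {Venue,MatchID} = (W65, H34) ✓
Two rows agree on {AwayTeam, Score} but differ on {Venue, MatchID}, so {AwayTeam, Score} → {Venue, MatchID} does not hold.

No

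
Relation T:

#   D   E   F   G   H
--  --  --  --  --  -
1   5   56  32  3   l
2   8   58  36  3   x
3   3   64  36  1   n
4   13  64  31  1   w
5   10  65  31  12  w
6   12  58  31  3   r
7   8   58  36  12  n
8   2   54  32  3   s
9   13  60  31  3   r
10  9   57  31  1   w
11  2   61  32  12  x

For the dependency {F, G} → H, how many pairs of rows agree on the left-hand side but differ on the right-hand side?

(F=32, G=3): violating pairs (1,8) — 1 pair.
(F=31, G=1): all 2 rows agree on H — 0 pairs.
(F=31, G=3): all 2 rows agree on H — 0 pairs.

1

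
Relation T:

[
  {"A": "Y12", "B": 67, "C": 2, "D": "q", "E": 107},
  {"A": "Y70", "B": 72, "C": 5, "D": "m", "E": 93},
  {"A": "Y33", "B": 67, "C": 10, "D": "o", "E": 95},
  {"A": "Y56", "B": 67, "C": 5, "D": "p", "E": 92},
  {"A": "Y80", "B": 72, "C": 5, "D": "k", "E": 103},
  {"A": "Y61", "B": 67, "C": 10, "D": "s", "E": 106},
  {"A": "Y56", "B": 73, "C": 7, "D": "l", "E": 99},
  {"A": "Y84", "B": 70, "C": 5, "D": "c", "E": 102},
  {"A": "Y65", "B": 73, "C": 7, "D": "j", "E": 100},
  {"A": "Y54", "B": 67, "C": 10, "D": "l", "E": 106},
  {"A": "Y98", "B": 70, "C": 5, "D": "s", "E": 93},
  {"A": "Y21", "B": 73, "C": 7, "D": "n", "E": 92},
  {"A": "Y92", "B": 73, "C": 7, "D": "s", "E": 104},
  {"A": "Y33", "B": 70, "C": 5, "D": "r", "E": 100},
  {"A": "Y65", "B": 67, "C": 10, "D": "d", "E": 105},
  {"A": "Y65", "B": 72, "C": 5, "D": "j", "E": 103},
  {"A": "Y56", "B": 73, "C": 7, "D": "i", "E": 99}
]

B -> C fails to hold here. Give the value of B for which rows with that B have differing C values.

B=67: 6 rows → C takes values {2, 10, 5} — violation
B=72: 3 rows → C = 5, 5, 5 ✓
B=73: 5 rows → C = 7, 7, 7, 7, 7 ✓
B=70: 3 rows → C = 5, 5, 5 ✓
The only B value with inconsistent C is B=67.

67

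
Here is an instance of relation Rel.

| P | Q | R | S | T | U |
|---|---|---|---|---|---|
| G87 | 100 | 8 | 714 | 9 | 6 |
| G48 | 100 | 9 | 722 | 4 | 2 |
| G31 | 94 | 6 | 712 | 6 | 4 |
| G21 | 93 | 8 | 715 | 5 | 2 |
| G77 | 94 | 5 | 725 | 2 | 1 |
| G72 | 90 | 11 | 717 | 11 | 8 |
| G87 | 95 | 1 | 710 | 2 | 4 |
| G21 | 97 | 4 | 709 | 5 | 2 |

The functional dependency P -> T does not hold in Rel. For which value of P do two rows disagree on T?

P=G87: 2 rows → T takes values {9, 2} — violation
P=G48: 1 row → T = 4 ✓
P=G31: 1 row → T = 6 ✓
P=G21: 2 rows → T = 5, 5 ✓
P=G77: 1 row → T = 2 ✓
P=G72: 1 row → T = 11 ✓
The only P value with inconsistent T is P=G87.

G87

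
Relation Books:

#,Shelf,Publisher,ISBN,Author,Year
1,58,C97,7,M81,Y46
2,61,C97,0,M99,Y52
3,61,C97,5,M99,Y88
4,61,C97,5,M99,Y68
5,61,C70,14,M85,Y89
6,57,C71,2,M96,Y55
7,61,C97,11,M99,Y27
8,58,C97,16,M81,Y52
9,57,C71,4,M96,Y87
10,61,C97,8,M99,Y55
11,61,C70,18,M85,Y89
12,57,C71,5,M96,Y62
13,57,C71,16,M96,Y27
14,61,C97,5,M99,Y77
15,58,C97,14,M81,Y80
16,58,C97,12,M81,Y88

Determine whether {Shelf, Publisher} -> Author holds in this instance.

(Shelf=58, Publisher=C97): rows 1, 8, 15, 16 → Author = M81, M81, M81, M81 ✓
(Shelf=61, Publisher=C97): rows 2, 3, 4, 7, 10, 14 → Author = M99, M99, M99, M99, M99, M99 ✓
(Shelf=61, Publisher=C70): rows 5, 11 → Author = M85, M85 ✓
(Shelf=57, Publisher=C71): rows 6, 9, 12, 13 → Author = M96, M96, M96, M96 ✓
Every {Shelf, Publisher} value is associated with a single Author value, so {Shelf, Publisher} -> Author holds.

Yes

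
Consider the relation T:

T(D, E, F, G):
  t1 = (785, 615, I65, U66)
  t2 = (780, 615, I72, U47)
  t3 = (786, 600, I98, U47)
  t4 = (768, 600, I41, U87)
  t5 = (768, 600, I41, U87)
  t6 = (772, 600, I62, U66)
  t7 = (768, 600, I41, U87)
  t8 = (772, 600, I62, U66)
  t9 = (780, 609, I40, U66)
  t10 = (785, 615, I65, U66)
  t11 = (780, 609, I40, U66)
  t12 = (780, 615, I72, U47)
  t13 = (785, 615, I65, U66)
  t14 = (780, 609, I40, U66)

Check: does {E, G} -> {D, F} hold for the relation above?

(E=615, G=U66): rows 1, 10, 13 → {D,F} = (785, I65), (785, I65), (785, I65) ✓
(E=615, G=U47): rows 2, 12 → {D,F} = (780, I72), (780, I72) ✓
(E=600, G=U47): row 3 → {D,F} = (786, I98) ✓
(E=600, G=U87): rows 4, 5, 7 → {D,F} = (768, I41), (768, I41), (768, I41) ✓
(E=600, G=U66): rows 6, 8 → {D,F} = (772, I62), (772, I62) ✓
(E=609, G=U66): rows 9, 11, 14 → {D,F} = (780, I40), (780, I40), (780, I40) ✓
Every {E, G} value is associated with a single {D, F} value, so {E, G} -> {D, F} holds.

Yes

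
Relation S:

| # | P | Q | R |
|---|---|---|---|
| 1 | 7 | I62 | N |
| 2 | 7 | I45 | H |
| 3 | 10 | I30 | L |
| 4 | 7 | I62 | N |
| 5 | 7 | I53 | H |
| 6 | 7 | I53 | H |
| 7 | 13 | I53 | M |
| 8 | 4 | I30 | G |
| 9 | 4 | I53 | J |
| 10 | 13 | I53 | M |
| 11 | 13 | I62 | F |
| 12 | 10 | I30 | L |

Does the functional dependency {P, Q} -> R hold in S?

(P=7, Q=I62): rows 1, 4 → R = N, N ✓
(P=7, Q=I45): row 2 → R = H ✓
(P=10, Q=I30): rows 3, 12 → R = L, L ✓
(P=7, Q=I53): rows 5, 6 → R = H, H ✓
(P=13, Q=I53): rows 7, 10 → R = M, M ✓
(P=4, Q=I30): row 8 → R = G ✓
(P=4, Q=I53): row 9 → R = J ✓
(P=13, Q=I62): row 11 → R = F ✓
Every {P, Q} value is associated with a single R value, so {P, Q} -> R holds.

Yes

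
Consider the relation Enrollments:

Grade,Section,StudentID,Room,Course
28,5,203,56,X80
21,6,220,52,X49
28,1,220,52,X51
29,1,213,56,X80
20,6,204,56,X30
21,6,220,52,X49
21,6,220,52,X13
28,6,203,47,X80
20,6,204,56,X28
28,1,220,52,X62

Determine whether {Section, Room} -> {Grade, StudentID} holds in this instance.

Yes

(Section=5, Room=56): 1 row → {Grade,StudentID} = (28, 203) ✓
(Section=6, Room=52): 3 rows → {Grade,StudentID} = (21, 220), (21, 220), (21, 220) ✓
(Section=1, Room=52): 2 rows → {Grade,StudentID} = (28, 220), (28, 220) ✓
(Section=1, Room=56): 1 row → {Grade,StudentID} = (29, 213) ✓
(Section=6, Room=56): 2 rows → {Grade,StudentID} = (20, 204), (20, 204) ✓
(Section=6, Room=47): 1 row → {Grade,StudentID} = (28, 203) ✓
Every {Section, Room} value is associated with a single {Grade, StudentID} value, so {Section, Room} -> {Grade, StudentID} holds.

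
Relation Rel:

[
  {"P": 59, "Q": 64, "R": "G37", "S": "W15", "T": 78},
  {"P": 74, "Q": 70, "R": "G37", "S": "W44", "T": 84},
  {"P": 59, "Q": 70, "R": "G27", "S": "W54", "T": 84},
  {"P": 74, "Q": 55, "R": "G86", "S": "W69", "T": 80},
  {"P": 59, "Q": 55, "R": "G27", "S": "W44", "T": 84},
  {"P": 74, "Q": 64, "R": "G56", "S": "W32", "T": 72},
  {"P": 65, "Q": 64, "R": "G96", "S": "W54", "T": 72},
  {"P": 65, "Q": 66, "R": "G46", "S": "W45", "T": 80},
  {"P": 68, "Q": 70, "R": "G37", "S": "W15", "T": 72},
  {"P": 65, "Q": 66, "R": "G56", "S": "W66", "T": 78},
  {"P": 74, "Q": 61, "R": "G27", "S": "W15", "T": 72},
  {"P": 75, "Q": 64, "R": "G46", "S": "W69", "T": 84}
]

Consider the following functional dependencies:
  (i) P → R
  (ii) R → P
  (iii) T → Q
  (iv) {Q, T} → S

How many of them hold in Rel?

(i) P → R: P=59: 3 rows → R takes values {G37, G27} — violation; P=74: 4 rows → R takes values {G37, G86, G56, G27} — violation; P=65: 3 rows → R takes values {G96, G46, G56} — violation — fails.
(ii) R → P: R=G37: 3 rows → P takes values {59, 74, 68} — violation; R=G27: 3 rows → P takes values {59, 74} — violation; R=G56: 2 rows → P takes values {74, 65} — violation; R=G46: 2 rows → P takes values {65, 75} — violation — fails.
(iii) T → Q: T=78: 2 rows → Q takes values {64, 66} — violation; T=84: 4 rows → Q takes values {70, 55, 64} — violation; T=80: 2 rows → Q takes values {55, 66} — violation; T=72: 4 rows → Q takes values {64, 70, 61} — violation — fails.
(iv) {Q, T} → S: (Q=70, T=84): 2 rows → S takes values {W44, W54} — violation; (Q=64, T=72): 2 rows → S takes values {W32, W54} — violation — fails.
None of the 4 dependencies hold.

0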